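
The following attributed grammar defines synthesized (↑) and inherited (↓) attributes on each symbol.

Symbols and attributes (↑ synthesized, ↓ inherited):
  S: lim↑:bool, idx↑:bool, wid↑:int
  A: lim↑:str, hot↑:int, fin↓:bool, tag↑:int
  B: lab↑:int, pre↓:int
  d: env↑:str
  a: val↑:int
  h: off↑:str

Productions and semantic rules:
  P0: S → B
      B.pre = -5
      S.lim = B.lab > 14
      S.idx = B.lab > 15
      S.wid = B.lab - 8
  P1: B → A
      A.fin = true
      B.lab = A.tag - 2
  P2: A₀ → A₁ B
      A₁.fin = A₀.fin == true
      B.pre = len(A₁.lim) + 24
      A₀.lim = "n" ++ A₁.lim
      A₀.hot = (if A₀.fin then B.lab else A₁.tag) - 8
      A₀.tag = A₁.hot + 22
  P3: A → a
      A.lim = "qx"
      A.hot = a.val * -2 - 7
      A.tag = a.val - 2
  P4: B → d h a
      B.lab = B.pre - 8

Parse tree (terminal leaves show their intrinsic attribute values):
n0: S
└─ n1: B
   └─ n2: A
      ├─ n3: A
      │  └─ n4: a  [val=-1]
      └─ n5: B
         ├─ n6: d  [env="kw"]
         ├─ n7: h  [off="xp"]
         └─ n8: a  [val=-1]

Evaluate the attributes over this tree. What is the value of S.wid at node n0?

1. n1.pre = -5  [-5]
2. n2.fin = true  [true]
3. n3.fin = true  [A₀.fin == true]
4. n4.val = -1  [terminal]
5. n3.lim = "qx"  ["qx"]
6. n3.hot = -5  [a.val * -2 - 7]
7. n3.tag = -3  [a.val - 2]
8. n5.pre = 26  [len(A₁.lim) + 24]
9. n6.env = "kw"  [terminal]
10. n7.off = "xp"  [terminal]
11. n8.val = -1  [terminal]
12. n5.lab = 18  [B.pre - 8]
13. n2.lim = "nqx"  ["n" ++ A₁.lim]
14. n2.hot = 10  [(if A₀.fin then B.lab else A₁.tag) - 8]
15. n2.tag = 17  [A₁.hot + 22]
16. n1.lab = 15  [A.tag - 2]
17. n0.lim = true  [B.lab > 14]
18. n0.idx = false  [B.lab > 15]
19. n0.wid = 7  [B.lab - 8]

7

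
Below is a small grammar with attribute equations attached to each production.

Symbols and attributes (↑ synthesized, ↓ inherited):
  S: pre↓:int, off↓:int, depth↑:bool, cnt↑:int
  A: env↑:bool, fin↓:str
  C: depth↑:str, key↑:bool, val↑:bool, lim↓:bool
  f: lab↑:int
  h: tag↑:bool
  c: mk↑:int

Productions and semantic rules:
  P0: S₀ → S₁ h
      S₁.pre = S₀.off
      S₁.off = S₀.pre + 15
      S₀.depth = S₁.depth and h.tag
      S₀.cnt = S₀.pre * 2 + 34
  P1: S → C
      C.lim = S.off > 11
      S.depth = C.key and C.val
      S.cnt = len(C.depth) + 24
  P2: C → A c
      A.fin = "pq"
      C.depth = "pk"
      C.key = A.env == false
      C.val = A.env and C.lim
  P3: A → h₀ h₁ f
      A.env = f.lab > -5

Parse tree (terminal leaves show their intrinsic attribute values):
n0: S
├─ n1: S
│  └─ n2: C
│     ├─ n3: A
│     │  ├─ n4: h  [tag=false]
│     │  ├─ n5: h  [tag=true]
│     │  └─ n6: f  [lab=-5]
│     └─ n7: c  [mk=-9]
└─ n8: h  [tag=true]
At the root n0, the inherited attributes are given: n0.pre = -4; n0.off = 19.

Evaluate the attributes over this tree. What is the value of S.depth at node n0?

1. n0.pre = -4  [given at root]
2. n0.off = 19  [given at root]
3. n1.pre = 19  [S₀.off]
4. n1.off = 11  [S₀.pre + 15]
5. n2.lim = false  [S.off > 11]
6. n3.fin = "pq"  ["pq"]
7. n4.tag = false  [terminal]
8. n5.tag = true  [terminal]
9. n6.lab = -5  [terminal]
10. n3.env = false  [f.lab > -5]
11. n7.mk = -9  [terminal]
12. n2.depth = "pk"  ["pk"]
13. n2.key = true  [A.env == false]
14. n2.val = false  [A.env and C.lim]
15. n1.depth = false  [C.key and C.val]
16. n1.cnt = 26  [len(C.depth) + 24]
17. n8.tag = true  [terminal]
18. n0.depth = false  [S₁.depth and h.tag]
19. n0.cnt = 26  [S₀.pre * 2 + 34]

false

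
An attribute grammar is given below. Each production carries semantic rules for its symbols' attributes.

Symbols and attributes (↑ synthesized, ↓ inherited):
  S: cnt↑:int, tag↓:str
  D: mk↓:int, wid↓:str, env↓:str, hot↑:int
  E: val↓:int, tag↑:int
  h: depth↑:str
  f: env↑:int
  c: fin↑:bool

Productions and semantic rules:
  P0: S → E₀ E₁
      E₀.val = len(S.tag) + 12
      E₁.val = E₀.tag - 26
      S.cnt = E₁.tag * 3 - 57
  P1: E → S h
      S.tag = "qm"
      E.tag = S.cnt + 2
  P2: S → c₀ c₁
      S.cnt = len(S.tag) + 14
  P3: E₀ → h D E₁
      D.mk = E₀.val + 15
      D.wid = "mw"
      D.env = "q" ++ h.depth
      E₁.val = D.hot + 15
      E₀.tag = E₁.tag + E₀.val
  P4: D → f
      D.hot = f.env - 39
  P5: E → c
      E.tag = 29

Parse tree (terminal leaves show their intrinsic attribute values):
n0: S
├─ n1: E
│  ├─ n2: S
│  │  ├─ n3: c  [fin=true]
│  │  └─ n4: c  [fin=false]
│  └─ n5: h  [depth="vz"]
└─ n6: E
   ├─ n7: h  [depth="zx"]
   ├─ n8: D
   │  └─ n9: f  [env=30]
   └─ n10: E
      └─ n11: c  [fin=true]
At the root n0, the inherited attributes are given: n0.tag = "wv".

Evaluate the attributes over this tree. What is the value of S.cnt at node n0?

6

1. n0.tag = "wv"  [given at root]
2. n1.val = 14  [len(S.tag) + 12]
3. n2.tag = "qm"  ["qm"]
4. n3.fin = true  [terminal]
5. n4.fin = false  [terminal]
6. n2.cnt = 16  [len(S.tag) + 14]
7. n5.depth = "vz"  [terminal]
8. n1.tag = 18  [S.cnt + 2]
9. n6.val = -8  [E₀.tag - 26]
10. n7.depth = "zx"  [terminal]
11. n8.mk = 7  [E₀.val + 15]
12. n8.wid = "mw"  ["mw"]
13. n8.env = "qzx"  ["q" ++ h.depth]
14. n9.env = 30  [terminal]
15. n8.hot = -9  [f.env - 39]
16. n10.val = 6  [D.hot + 15]
17. n11.fin = true  [terminal]
18. n10.tag = 29  [29]
19. n6.tag = 21  [E₁.tag + E₀.val]
20. n0.cnt = 6  [E₁.tag * 3 - 57]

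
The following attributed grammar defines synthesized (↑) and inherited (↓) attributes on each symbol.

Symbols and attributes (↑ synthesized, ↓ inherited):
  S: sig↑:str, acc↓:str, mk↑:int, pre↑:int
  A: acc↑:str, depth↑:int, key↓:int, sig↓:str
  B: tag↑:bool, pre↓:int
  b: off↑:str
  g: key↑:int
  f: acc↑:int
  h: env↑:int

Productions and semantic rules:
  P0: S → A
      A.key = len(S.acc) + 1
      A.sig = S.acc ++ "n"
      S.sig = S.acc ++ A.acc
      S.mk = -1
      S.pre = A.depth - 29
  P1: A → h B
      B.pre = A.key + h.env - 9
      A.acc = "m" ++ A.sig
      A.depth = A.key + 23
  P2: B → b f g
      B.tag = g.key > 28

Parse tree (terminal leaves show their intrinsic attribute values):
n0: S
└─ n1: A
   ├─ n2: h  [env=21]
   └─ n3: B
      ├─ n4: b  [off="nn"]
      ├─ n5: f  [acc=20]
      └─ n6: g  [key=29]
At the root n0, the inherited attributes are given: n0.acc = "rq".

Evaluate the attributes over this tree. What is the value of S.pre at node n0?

-3

1. n0.acc = "rq"  [given at root]
2. n1.key = 3  [len(S.acc) + 1]
3. n1.sig = "rqn"  [S.acc ++ "n"]
4. n2.env = 21  [terminal]
5. n3.pre = 15  [A.key + h.env - 9]
6. n4.off = "nn"  [terminal]
7. n5.acc = 20  [terminal]
8. n6.key = 29  [terminal]
9. n3.tag = true  [g.key > 28]
10. n1.acc = "mrqn"  ["m" ++ A.sig]
11. n1.depth = 26  [A.key + 23]
12. n0.sig = "rqmrqn"  [S.acc ++ A.acc]
13. n0.mk = -1  [-1]
14. n0.pre = -3  [A.depth - 29]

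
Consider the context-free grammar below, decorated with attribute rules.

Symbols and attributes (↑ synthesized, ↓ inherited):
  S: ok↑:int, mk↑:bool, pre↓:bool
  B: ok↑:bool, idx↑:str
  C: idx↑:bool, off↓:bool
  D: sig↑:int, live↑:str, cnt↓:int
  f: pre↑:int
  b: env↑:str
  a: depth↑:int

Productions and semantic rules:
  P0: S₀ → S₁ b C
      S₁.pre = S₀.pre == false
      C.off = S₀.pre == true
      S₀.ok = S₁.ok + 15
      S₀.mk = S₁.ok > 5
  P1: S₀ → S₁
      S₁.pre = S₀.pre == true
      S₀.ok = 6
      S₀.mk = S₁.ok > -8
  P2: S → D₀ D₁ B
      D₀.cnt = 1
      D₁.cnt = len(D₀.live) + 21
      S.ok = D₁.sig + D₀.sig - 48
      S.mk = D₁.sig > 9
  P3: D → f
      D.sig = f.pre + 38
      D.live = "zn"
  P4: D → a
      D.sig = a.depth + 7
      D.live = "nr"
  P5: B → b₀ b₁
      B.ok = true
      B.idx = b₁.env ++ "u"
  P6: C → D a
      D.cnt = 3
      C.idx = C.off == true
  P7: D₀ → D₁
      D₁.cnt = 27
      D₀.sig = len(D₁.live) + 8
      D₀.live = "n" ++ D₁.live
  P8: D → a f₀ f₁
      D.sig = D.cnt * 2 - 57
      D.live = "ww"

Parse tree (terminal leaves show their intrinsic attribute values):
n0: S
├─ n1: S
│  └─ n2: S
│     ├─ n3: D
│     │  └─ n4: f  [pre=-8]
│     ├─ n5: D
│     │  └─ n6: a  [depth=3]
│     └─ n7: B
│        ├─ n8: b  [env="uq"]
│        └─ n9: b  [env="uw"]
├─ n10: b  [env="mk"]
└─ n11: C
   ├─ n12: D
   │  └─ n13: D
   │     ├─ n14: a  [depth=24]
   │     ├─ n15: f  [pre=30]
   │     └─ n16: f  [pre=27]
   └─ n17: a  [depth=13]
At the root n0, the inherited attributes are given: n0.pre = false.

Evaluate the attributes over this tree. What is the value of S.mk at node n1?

false

1. n0.pre = false  [given at root]
2. n1.pre = true  [S₀.pre == false]
3. n2.pre = true  [S₀.pre == true]
4. n3.cnt = 1  [1]
5. n4.pre = -8  [terminal]
6. n3.sig = 30  [f.pre + 38]
7. n3.live = "zn"  ["zn"]
8. n5.cnt = 23  [len(D₀.live) + 21]
9. n6.depth = 3  [terminal]
10. n5.sig = 10  [a.depth + 7]
11. n5.live = "nr"  ["nr"]
12. n8.env = "uq"  [terminal]
13. n9.env = "uw"  [terminal]
14. n7.ok = true  [true]
15. n7.idx = "uwu"  [b₁.env ++ "u"]
16. n2.ok = -8  [D₁.sig + D₀.sig - 48]
17. n2.mk = true  [D₁.sig > 9]
18. n1.ok = 6  [6]
19. n1.mk = false  [S₁.ok > -8]
20. n10.env = "mk"  [terminal]
21. n11.off = false  [S₀.pre == true]
22. n12.cnt = 3  [3]
23. n13.cnt = 27  [27]
24. n14.depth = 24  [terminal]
25. n15.pre = 30  [terminal]
26. n16.pre = 27  [terminal]
27. n13.sig = -3  [D.cnt * 2 - 57]
28. n13.live = "ww"  ["ww"]
29. n12.sig = 10  [len(D₁.live) + 8]
30. n12.live = "nww"  ["n" ++ D₁.live]
31. n17.depth = 13  [terminal]
32. n11.idx = false  [C.off == true]
33. n0.ok = 21  [S₁.ok + 15]
34. n0.mk = true  [S₁.ok > 5]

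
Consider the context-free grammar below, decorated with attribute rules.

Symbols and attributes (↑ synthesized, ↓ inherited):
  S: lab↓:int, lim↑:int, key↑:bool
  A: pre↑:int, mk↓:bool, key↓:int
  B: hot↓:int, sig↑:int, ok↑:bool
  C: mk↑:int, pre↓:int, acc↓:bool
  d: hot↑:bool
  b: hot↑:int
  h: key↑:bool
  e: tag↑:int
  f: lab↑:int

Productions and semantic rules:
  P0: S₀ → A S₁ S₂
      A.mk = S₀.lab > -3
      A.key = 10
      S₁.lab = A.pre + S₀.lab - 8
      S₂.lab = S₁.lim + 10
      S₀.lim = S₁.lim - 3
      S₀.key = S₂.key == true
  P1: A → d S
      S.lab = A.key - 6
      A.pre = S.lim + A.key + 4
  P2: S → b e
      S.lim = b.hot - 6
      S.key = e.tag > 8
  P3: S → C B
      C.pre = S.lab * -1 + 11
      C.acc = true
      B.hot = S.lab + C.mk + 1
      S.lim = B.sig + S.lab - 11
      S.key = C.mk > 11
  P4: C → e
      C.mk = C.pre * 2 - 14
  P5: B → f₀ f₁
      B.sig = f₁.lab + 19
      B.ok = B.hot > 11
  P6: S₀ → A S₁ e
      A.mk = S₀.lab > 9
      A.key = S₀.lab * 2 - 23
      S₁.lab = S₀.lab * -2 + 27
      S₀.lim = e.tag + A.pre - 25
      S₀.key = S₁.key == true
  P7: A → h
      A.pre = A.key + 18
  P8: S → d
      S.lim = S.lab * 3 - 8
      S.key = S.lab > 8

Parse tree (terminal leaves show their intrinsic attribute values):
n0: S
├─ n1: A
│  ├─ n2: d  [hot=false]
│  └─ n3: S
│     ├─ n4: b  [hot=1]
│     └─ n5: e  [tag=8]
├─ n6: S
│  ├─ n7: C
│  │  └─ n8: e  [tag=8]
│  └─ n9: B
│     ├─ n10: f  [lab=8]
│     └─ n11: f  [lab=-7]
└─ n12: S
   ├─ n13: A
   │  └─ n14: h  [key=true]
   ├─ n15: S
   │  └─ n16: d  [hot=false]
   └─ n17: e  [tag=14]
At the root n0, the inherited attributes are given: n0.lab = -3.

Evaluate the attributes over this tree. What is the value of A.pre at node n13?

1. n0.lab = -3  [given at root]
2. n1.mk = false  [S₀.lab > -3]
3. n1.key = 10  [10]
4. n2.hot = false  [terminal]
5. n3.lab = 4  [A.key - 6]
6. n4.hot = 1  [terminal]
7. n5.tag = 8  [terminal]
8. n3.lim = -5  [b.hot - 6]
9. n3.key = false  [e.tag > 8]
10. n1.pre = 9  [S.lim + A.key + 4]
11. n6.lab = -2  [A.pre + S₀.lab - 8]
12. n7.pre = 13  [S.lab * -1 + 11]
13. n7.acc = true  [true]
14. n8.tag = 8  [terminal]
15. n7.mk = 12  [C.pre * 2 - 14]
16. n9.hot = 11  [S.lab + C.mk + 1]
17. n10.lab = 8  [terminal]
18. n11.lab = -7  [terminal]
19. n9.sig = 12  [f₁.lab + 19]
20. n9.ok = false  [B.hot > 11]
21. n6.lim = -1  [B.sig + S.lab - 11]
22. n6.key = true  [C.mk > 11]
23. n12.lab = 9  [S₁.lim + 10]
24. n13.mk = false  [S₀.lab > 9]
25. n13.key = -5  [S₀.lab * 2 - 23]
26. n14.key = true  [terminal]
27. n13.pre = 13  [A.key + 18]
28. n15.lab = 9  [S₀.lab * -2 + 27]
29. n16.hot = false  [terminal]
30. n15.lim = 19  [S.lab * 3 - 8]
31. n15.key = true  [S.lab > 8]
32. n17.tag = 14  [terminal]
33. n12.lim = 2  [e.tag + A.pre - 25]
34. n12.key = true  [S₁.key == true]
35. n0.lim = -4  [S₁.lim - 3]
36. n0.key = true  [S₂.key == true]

13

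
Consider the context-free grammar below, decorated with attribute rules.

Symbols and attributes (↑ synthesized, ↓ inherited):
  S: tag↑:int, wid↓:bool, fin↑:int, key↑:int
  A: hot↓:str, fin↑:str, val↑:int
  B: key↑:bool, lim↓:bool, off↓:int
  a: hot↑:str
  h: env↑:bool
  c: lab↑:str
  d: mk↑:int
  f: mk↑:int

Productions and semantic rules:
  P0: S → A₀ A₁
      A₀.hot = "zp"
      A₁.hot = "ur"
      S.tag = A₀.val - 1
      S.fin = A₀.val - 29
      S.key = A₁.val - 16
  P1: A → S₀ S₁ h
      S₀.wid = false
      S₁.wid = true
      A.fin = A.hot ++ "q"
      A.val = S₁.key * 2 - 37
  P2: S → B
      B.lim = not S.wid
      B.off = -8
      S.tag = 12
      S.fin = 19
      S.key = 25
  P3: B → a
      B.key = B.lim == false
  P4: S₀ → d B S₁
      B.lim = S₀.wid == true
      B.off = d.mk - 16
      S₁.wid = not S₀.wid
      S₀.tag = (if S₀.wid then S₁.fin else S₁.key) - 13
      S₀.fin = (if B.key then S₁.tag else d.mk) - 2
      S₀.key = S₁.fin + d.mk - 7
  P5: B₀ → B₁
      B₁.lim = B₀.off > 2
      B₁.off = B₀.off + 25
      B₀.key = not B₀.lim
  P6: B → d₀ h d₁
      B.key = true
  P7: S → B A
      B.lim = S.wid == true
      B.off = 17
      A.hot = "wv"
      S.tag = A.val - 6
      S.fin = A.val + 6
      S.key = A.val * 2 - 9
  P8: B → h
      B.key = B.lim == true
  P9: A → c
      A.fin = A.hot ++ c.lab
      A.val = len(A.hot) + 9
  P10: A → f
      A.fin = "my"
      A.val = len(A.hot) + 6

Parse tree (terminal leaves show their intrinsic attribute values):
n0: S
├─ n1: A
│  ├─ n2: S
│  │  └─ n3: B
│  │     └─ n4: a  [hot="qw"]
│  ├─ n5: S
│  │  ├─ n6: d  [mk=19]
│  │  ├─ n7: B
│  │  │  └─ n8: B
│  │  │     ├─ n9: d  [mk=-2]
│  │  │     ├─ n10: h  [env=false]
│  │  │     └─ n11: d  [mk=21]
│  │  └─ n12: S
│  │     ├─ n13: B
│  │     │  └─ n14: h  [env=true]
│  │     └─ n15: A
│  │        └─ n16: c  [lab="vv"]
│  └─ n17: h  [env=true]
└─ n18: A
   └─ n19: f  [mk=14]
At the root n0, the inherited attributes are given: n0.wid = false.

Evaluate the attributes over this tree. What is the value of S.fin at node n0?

-8

1. n0.wid = false  [given at root]
2. n1.hot = "zp"  ["zp"]
3. n2.wid = false  [false]
4. n3.lim = true  [not S.wid]
5. n3.off = -8  [-8]
6. n4.hot = "qw"  [terminal]
7. n3.key = false  [B.lim == false]
8. n2.tag = 12  [12]
9. n2.fin = 19  [19]
10. n2.key = 25  [25]
11. n5.wid = true  [true]
12. n6.mk = 19  [terminal]
13. n7.lim = true  [S₀.wid == true]
14. n7.off = 3  [d.mk - 16]
15. n8.lim = true  [B₀.off > 2]
16. n8.off = 28  [B₀.off + 25]
17. n9.mk = -2  [terminal]
18. n10.env = false  [terminal]
19. n11.mk = 21  [terminal]
20. n8.key = true  [true]
21. n7.key = false  [not B₀.lim]
22. n12.wid = false  [not S₀.wid]
23. n13.lim = false  [S.wid == true]
24. n13.off = 17  [17]
25. n14.env = true  [terminal]
26. n13.key = false  [B.lim == true]
27. n15.hot = "wv"  ["wv"]
28. n16.lab = "vv"  [terminal]
29. n15.fin = "wvvv"  [A.hot ++ c.lab]
30. n15.val = 11  [len(A.hot) + 9]
31. n12.tag = 5  [A.val - 6]
32. n12.fin = 17  [A.val + 6]
33. n12.key = 13  [A.val * 2 - 9]
34. n5.tag = 4  [(if S₀.wid then S₁.fin else S₁.key) - 13]
35. n5.fin = 17  [(if B.key then S₁.tag else d.mk) - 2]
36. n5.key = 29  [S₁.fin + d.mk - 7]
37. n17.env = true  [terminal]
38. n1.fin = "zpq"  [A.hot ++ "q"]
39. n1.val = 21  [S₁.key * 2 - 37]
40. n18.hot = "ur"  ["ur"]
41. n19.mk = 14  [terminal]
42. n18.fin = "my"  ["my"]
43. n18.val = 8  [len(A.hot) + 6]
44. n0.tag = 20  [A₀.val - 1]
45. n0.fin = -8  [A₀.val - 29]
46. n0.key = -8  [A₁.val - 16]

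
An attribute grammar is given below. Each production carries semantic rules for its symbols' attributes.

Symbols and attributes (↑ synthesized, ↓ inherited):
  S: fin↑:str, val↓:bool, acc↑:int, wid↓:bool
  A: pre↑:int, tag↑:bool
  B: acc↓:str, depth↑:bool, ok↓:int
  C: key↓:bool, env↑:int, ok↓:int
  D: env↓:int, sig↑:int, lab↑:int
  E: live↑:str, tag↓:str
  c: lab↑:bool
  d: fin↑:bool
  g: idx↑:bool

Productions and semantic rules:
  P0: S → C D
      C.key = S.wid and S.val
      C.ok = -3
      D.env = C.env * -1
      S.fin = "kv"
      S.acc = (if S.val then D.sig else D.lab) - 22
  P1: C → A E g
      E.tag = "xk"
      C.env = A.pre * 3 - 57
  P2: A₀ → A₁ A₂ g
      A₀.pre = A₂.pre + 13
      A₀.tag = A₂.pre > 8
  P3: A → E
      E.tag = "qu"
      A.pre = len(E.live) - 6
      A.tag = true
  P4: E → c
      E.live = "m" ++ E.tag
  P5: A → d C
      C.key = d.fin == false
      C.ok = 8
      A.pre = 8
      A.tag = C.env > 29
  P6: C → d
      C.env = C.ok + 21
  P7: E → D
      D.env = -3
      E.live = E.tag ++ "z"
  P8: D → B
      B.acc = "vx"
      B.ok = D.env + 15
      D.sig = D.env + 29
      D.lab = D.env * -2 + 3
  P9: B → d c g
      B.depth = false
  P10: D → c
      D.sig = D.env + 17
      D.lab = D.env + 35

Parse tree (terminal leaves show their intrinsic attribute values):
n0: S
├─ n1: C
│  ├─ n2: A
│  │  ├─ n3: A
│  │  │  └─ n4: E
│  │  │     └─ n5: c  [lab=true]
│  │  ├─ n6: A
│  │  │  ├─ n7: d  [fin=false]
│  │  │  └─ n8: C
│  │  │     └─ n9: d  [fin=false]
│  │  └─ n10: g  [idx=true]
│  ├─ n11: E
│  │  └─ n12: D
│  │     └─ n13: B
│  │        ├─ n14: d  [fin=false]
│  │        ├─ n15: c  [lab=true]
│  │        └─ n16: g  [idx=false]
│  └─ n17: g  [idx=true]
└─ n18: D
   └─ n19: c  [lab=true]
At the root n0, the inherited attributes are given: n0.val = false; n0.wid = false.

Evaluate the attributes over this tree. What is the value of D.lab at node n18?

1. n0.val = false  [given at root]
2. n0.wid = false  [given at root]
3. n1.key = false  [S.wid and S.val]
4. n1.ok = -3  [-3]
5. n4.tag = "qu"  ["qu"]
6. n5.lab = true  [terminal]
7. n4.live = "mqu"  ["m" ++ E.tag]
8. n3.pre = -3  [len(E.live) - 6]
9. n3.tag = true  [true]
10. n7.fin = false  [terminal]
11. n8.key = true  [d.fin == false]
12. n8.ok = 8  [8]
13. n9.fin = false  [terminal]
14. n8.env = 29  [C.ok + 21]
15. n6.pre = 8  [8]
16. n6.tag = false  [C.env > 29]
17. n10.idx = true  [terminal]
18. n2.pre = 21  [A₂.pre + 13]
19. n2.tag = false  [A₂.pre > 8]
20. n11.tag = "xk"  ["xk"]
21. n12.env = -3  [-3]
22. n13.acc = "vx"  ["vx"]
23. n13.ok = 12  [D.env + 15]
24. n14.fin = false  [terminal]
25. n15.lab = true  [terminal]
26. n16.idx = false  [terminal]
27. n13.depth = false  [false]
28. n12.sig = 26  [D.env + 29]
29. n12.lab = 9  [D.env * -2 + 3]
30. n11.live = "xkz"  [E.tag ++ "z"]
31. n17.idx = true  [terminal]
32. n1.env = 6  [A.pre * 3 - 57]
33. n18.env = -6  [C.env * -1]
34. n19.lab = true  [terminal]
35. n18.sig = 11  [D.env + 17]
36. n18.lab = 29  [D.env + 35]
37. n0.fin = "kv"  ["kv"]
38. n0.acc = 7  [(if S.val then D.sig else D.lab) - 22]

29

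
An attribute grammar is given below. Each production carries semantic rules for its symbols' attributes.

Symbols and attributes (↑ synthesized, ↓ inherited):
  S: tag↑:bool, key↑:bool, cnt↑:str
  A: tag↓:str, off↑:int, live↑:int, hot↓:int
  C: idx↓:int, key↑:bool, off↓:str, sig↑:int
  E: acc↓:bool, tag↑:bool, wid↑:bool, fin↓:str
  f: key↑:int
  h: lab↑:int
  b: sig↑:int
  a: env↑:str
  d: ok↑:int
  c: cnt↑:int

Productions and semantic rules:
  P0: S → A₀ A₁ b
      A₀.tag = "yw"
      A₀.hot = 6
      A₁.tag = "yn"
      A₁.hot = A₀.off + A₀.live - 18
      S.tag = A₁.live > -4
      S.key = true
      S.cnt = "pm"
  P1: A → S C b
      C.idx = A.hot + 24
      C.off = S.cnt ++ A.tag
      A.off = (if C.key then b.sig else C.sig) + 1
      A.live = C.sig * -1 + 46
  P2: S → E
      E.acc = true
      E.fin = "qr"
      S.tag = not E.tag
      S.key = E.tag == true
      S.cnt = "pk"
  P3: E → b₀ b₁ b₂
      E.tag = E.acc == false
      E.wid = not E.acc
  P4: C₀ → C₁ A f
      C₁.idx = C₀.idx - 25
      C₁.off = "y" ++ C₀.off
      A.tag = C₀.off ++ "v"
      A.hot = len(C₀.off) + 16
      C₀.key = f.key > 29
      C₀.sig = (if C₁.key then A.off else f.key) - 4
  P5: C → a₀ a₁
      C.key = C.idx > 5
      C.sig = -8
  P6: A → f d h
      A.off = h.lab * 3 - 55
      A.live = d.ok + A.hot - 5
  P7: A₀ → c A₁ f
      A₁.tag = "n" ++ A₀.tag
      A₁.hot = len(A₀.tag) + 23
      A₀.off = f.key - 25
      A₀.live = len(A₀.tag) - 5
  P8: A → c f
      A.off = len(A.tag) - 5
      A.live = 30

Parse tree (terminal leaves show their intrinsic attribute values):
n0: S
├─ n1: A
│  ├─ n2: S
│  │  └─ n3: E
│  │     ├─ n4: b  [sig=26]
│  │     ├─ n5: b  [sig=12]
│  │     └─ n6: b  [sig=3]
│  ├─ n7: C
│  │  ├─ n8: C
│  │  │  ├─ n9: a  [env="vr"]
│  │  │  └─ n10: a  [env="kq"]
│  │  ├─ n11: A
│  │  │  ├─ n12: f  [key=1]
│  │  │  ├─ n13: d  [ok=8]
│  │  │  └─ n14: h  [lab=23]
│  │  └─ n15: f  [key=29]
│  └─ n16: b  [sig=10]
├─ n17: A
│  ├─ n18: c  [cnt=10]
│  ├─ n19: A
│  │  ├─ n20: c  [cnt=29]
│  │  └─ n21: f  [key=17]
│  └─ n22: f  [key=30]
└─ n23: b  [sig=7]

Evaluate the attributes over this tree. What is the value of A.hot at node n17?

29

1. n1.tag = "yw"  ["yw"]
2. n1.hot = 6  [6]
3. n3.acc = true  [true]
4. n3.fin = "qr"  ["qr"]
5. n4.sig = 26  [terminal]
6. n5.sig = 12  [terminal]
7. n6.sig = 3  [terminal]
8. n3.tag = false  [E.acc == false]
9. n3.wid = false  [not E.acc]
10. n2.tag = true  [not E.tag]
11. n2.key = false  [E.tag == true]
12. n2.cnt = "pk"  ["pk"]
13. n7.idx = 30  [A.hot + 24]
14. n7.off = "pkyw"  [S.cnt ++ A.tag]
15. n8.idx = 5  [C₀.idx - 25]
16. n8.off = "ypkyw"  ["y" ++ C₀.off]
17. n9.env = "vr"  [terminal]
18. n10.env = "kq"  [terminal]
19. n8.key = false  [C.idx > 5]
20. n8.sig = -8  [-8]
21. n11.tag = "pkywv"  [C₀.off ++ "v"]
22. n11.hot = 20  [len(C₀.off) + 16]
23. n12.key = 1  [terminal]
24. n13.ok = 8  [terminal]
25. n14.lab = 23  [terminal]
26. n11.off = 14  [h.lab * 3 - 55]
27. n11.live = 23  [d.ok + A.hot - 5]
28. n15.key = 29  [terminal]
29. n7.key = false  [f.key > 29]
30. n7.sig = 25  [(if C₁.key then A.off else f.key) - 4]
31. n16.sig = 10  [terminal]
32. n1.off = 26  [(if C.key then b.sig else C.sig) + 1]
33. n1.live = 21  [C.sig * -1 + 46]
34. n17.tag = "yn"  ["yn"]
35. n17.hot = 29  [A₀.off + A₀.live - 18]
36. n18.cnt = 10  [terminal]
37. n19.tag = "nyn"  ["n" ++ A₀.tag]
38. n19.hot = 25  [len(A₀.tag) + 23]
39. n20.cnt = 29  [terminal]
40. n21.key = 17  [terminal]
41. n19.off = -2  [len(A.tag) - 5]
42. n19.live = 30  [30]
43. n22.key = 30  [terminal]
44. n17.off = 5  [f.key - 25]
45. n17.live = -3  [len(A₀.tag) - 5]
46. n23.sig = 7  [terminal]
47. n0.tag = true  [A₁.live > -4]
48. n0.key = true  [true]
49. n0.cnt = "pm"  ["pm"]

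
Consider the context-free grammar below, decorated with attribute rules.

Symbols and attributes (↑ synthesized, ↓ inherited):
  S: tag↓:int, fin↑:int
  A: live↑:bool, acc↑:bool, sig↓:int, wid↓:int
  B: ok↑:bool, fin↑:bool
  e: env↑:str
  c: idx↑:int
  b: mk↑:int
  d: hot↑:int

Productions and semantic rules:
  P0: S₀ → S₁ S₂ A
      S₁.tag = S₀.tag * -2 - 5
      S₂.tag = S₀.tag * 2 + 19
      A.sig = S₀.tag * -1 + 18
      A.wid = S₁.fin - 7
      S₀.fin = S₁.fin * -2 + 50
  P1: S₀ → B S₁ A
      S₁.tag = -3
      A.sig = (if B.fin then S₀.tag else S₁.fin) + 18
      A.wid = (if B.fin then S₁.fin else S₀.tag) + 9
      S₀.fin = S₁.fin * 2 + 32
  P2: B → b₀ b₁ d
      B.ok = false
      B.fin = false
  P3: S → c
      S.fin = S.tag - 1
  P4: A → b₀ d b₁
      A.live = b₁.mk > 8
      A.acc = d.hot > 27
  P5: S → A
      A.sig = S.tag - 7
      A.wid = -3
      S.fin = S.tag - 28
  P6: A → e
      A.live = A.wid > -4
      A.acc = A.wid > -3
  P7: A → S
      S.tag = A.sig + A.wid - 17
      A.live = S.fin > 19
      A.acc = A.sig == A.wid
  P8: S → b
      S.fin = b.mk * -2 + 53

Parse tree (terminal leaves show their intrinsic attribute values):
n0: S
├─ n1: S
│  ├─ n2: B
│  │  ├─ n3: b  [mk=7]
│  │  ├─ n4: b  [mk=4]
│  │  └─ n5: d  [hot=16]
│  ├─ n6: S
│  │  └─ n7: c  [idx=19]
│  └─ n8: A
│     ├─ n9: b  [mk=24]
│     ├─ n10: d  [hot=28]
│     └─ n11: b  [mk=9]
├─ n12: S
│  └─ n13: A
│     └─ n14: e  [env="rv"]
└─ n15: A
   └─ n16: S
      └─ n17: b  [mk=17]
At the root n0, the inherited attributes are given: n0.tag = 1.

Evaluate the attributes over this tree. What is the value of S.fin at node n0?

2

1. n0.tag = 1  [given at root]
2. n1.tag = -7  [S₀.tag * -2 - 5]
3. n3.mk = 7  [terminal]
4. n4.mk = 4  [terminal]
5. n5.hot = 16  [terminal]
6. n2.ok = false  [false]
7. n2.fin = false  [false]
8. n6.tag = -3  [-3]
9. n7.idx = 19  [terminal]
10. n6.fin = -4  [S.tag - 1]
11. n8.sig = 14  [(if B.fin then S₀.tag else S₁.fin) + 18]
12. n8.wid = 2  [(if B.fin then S₁.fin else S₀.tag) + 9]
13. n9.mk = 24  [terminal]
14. n10.hot = 28  [terminal]
15. n11.mk = 9  [terminal]
16. n8.live = true  [b₁.mk > 8]
17. n8.acc = true  [d.hot > 27]
18. n1.fin = 24  [S₁.fin * 2 + 32]
19. n12.tag = 21  [S₀.tag * 2 + 19]
20. n13.sig = 14  [S.tag - 7]
21. n13.wid = -3  [-3]
22. n14.env = "rv"  [terminal]
23. n13.live = true  [A.wid > -4]
24. n13.acc = false  [A.wid > -3]
25. n12.fin = -7  [S.tag - 28]
26. n15.sig = 17  [S₀.tag * -1 + 18]
27. n15.wid = 17  [S₁.fin - 7]
28. n16.tag = 17  [A.sig + A.wid - 17]
29. n17.mk = 17  [terminal]
30. n16.fin = 19  [b.mk * -2 + 53]
31. n15.live = false  [S.fin > 19]
32. n15.acc = true  [A.sig == A.wid]
33. n0.fin = 2  [S₁.fin * -2 + 50]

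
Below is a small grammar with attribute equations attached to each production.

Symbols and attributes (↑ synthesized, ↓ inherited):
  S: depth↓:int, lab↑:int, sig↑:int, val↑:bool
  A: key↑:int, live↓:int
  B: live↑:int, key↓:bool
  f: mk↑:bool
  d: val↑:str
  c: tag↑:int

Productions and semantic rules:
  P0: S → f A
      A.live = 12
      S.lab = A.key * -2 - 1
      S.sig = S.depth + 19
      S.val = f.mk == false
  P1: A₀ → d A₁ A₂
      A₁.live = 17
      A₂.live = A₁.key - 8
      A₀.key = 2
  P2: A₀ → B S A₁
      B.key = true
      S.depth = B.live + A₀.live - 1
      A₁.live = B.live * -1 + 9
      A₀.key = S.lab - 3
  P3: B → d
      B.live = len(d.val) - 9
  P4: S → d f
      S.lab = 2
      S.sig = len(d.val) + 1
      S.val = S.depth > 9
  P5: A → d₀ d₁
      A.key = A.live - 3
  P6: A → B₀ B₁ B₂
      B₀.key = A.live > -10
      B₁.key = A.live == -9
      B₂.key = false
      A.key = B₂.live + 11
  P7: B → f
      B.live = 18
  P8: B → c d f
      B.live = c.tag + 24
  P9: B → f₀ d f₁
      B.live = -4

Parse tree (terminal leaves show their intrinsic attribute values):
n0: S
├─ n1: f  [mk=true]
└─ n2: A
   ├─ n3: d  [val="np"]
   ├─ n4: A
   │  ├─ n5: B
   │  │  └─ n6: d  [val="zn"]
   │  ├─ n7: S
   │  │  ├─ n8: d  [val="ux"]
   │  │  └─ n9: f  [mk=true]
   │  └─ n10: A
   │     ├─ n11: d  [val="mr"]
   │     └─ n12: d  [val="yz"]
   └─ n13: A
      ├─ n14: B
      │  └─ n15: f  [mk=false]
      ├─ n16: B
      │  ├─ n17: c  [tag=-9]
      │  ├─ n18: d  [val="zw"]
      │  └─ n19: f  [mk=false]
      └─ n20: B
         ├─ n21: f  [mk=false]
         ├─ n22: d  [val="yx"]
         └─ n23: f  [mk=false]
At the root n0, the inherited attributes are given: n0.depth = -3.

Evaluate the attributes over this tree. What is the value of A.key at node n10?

13

1. n0.depth = -3  [given at root]
2. n1.mk = true  [terminal]
3. n2.live = 12  [12]
4. n3.val = "np"  [terminal]
5. n4.live = 17  [17]
6. n5.key = true  [true]
7. n6.val = "zn"  [terminal]
8. n5.live = -7  [len(d.val) - 9]
9. n7.depth = 9  [B.live + A₀.live - 1]
10. n8.val = "ux"  [terminal]
11. n9.mk = true  [terminal]
12. n7.lab = 2  [2]
13. n7.sig = 3  [len(d.val) + 1]
14. n7.val = false  [S.depth > 9]
15. n10.live = 16  [B.live * -1 + 9]
16. n11.val = "mr"  [terminal]
17. n12.val = "yz"  [terminal]
18. n10.key = 13  [A.live - 3]
19. n4.key = -1  [S.lab - 3]
20. n13.live = -9  [A₁.key - 8]
21. n14.key = true  [A.live > -10]
22. n15.mk = false  [terminal]
23. n14.live = 18  [18]
24. n16.key = true  [A.live == -9]
25. n17.tag = -9  [terminal]
26. n18.val = "zw"  [terminal]
27. n19.mk = false  [terminal]
28. n16.live = 15  [c.tag + 24]
29. n20.key = false  [false]
30. n21.mk = false  [terminal]
31. n22.val = "yx"  [terminal]
32. n23.mk = false  [terminal]
33. n20.live = -4  [-4]
34. n13.key = 7  [B₂.live + 11]
35. n2.key = 2  [2]
36. n0.lab = -5  [A.key * -2 - 1]
37. n0.sig = 16  [S.depth + 19]
38. n0.val = false  [f.mk == false]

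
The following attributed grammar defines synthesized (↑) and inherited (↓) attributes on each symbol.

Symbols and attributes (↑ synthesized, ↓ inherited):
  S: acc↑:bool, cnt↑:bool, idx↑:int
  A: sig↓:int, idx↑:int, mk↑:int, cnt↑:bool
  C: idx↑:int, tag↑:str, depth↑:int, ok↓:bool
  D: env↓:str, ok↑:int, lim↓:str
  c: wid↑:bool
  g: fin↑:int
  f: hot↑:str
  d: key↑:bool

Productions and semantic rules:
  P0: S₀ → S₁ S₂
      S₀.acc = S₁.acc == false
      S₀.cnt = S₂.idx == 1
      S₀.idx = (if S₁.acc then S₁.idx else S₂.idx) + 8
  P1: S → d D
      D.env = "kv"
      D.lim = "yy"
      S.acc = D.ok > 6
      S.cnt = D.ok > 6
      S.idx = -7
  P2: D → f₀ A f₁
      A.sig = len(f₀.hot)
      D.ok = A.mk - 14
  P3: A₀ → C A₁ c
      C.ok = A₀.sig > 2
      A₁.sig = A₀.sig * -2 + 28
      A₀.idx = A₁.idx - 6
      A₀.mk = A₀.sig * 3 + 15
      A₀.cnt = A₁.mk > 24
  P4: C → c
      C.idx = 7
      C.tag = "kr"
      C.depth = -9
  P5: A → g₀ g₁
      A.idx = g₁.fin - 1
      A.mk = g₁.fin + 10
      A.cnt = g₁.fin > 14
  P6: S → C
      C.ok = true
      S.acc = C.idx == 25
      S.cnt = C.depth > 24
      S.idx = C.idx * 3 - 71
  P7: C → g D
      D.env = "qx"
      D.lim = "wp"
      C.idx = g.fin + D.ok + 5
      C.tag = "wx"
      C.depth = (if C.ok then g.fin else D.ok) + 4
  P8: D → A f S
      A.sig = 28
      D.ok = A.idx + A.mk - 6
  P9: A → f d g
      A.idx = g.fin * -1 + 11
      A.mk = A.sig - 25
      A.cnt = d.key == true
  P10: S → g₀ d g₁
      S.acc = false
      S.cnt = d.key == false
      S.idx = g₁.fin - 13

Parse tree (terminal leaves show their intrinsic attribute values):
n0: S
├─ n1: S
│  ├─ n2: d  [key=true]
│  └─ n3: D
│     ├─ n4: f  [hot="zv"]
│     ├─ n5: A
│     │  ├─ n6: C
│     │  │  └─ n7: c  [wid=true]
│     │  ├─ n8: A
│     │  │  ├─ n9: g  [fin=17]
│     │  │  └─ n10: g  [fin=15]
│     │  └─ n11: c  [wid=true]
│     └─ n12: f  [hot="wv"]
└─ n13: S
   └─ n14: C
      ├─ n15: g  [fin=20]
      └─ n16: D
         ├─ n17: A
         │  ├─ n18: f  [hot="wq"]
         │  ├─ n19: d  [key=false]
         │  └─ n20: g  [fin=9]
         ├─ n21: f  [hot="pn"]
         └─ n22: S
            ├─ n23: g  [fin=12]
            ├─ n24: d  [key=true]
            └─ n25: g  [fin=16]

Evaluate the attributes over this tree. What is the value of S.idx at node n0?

1. n2.key = true  [terminal]
2. n3.env = "kv"  ["kv"]
3. n3.lim = "yy"  ["yy"]
4. n4.hot = "zv"  [terminal]
5. n5.sig = 2  [len(f₀.hot)]
6. n6.ok = false  [A₀.sig > 2]
7. n7.wid = true  [terminal]
8. n6.idx = 7  [7]
9. n6.tag = "kr"  ["kr"]
10. n6.depth = -9  [-9]
11. n8.sig = 24  [A₀.sig * -2 + 28]
12. n9.fin = 17  [terminal]
13. n10.fin = 15  [terminal]
14. n8.idx = 14  [g₁.fin - 1]
15. n8.mk = 25  [g₁.fin + 10]
16. n8.cnt = true  [g₁.fin > 14]
17. n11.wid = true  [terminal]
18. n5.idx = 8  [A₁.idx - 6]
19. n5.mk = 21  [A₀.sig * 3 + 15]
20. n5.cnt = true  [A₁.mk > 24]
21. n12.hot = "wv"  [terminal]
22. n3.ok = 7  [A.mk - 14]
23. n1.acc = true  [D.ok > 6]
24. n1.cnt = true  [D.ok > 6]
25. n1.idx = -7  [-7]
26. n14.ok = true  [true]
27. n15.fin = 20  [terminal]
28. n16.env = "qx"  ["qx"]
29. n16.lim = "wp"  ["wp"]
30. n17.sig = 28  [28]
31. n18.hot = "wq"  [terminal]
32. n19.key = false  [terminal]
33. n20.fin = 9  [terminal]
34. n17.idx = 2  [g.fin * -1 + 11]
35. n17.mk = 3  [A.sig - 25]
36. n17.cnt = false  [d.key == true]
37. n21.hot = "pn"  [terminal]
38. n23.fin = 12  [terminal]
39. n24.key = true  [terminal]
40. n25.fin = 16  [terminal]
41. n22.acc = false  [false]
42. n22.cnt = false  [d.key == false]
43. n22.idx = 3  [g₁.fin - 13]
44. n16.ok = -1  [A.idx + A.mk - 6]
45. n14.idx = 24  [g.fin + D.ok + 5]
46. n14.tag = "wx"  ["wx"]
47. n14.depth = 24  [(if C.ok then g.fin else D.ok) + 4]
48. n13.acc = false  [C.idx == 25]
49. n13.cnt = false  [C.depth > 24]
50. n13.idx = 1  [C.idx * 3 - 71]
51. n0.acc = false  [S₁.acc == false]
52. n0.cnt = true  [S₂.idx == 1]
53. n0.idx = 1  [(if S₁.acc then S₁.idx else S₂.idx) + 8]

1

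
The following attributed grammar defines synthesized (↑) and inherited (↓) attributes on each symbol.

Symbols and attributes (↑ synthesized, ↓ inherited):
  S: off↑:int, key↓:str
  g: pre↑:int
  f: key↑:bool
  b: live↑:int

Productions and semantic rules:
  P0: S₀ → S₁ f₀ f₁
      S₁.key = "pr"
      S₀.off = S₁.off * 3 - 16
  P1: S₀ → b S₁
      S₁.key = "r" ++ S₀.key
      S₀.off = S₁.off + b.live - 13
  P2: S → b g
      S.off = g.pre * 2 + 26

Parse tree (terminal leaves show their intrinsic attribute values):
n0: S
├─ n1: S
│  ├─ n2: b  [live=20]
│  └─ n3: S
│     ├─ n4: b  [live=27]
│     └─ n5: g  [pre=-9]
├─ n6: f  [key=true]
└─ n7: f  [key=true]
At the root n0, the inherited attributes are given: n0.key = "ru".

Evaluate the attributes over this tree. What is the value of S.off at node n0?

29

1. n0.key = "ru"  [given at root]
2. n1.key = "pr"  ["pr"]
3. n2.live = 20  [terminal]
4. n3.key = "rpr"  ["r" ++ S₀.key]
5. n4.live = 27  [terminal]
6. n5.pre = -9  [terminal]
7. n3.off = 8  [g.pre * 2 + 26]
8. n1.off = 15  [S₁.off + b.live - 13]
9. n6.key = true  [terminal]
10. n7.key = true  [terminal]
11. n0.off = 29  [S₁.off * 3 - 16]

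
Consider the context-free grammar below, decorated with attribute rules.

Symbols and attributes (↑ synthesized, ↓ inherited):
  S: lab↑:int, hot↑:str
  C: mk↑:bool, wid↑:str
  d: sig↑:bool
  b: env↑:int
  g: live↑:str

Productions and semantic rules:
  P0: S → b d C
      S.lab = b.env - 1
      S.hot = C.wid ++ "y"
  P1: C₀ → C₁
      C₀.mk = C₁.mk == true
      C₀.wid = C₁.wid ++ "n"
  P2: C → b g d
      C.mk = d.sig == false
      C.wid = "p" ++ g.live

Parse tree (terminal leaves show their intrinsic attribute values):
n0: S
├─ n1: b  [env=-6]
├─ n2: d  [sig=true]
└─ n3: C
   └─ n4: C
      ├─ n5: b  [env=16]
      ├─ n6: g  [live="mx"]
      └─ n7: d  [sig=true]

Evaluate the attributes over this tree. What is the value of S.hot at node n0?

1. n1.env = -6  [terminal]
2. n2.sig = true  [terminal]
3. n5.env = 16  [terminal]
4. n6.live = "mx"  [terminal]
5. n7.sig = true  [terminal]
6. n4.mk = false  [d.sig == false]
7. n4.wid = "pmx"  ["p" ++ g.live]
8. n3.mk = false  [C₁.mk == true]
9. n3.wid = "pmxn"  [C₁.wid ++ "n"]
10. n0.lab = -7  [b.env - 1]
11. n0.hot = "pmxny"  [C.wid ++ "y"]

"pmxny"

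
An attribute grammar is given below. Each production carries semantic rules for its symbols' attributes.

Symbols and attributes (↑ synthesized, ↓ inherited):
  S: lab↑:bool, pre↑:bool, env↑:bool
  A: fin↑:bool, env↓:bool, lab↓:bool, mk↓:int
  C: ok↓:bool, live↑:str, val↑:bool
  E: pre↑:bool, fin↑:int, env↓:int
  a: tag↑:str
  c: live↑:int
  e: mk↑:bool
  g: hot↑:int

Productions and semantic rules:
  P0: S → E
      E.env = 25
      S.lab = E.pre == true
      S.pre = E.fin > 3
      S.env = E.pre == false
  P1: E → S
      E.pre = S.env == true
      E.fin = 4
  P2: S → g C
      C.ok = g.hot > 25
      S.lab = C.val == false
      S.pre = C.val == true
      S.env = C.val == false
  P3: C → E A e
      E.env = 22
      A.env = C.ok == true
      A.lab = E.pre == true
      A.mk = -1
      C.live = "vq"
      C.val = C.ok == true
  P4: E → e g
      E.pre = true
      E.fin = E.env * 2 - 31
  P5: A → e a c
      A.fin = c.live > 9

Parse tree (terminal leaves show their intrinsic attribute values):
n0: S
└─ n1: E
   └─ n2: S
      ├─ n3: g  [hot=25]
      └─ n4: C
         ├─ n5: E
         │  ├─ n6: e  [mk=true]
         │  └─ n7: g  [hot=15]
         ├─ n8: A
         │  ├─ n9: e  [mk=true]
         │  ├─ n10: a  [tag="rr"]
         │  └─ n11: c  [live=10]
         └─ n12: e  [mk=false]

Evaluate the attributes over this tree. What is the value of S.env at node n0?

1. n1.env = 25  [25]
2. n3.hot = 25  [terminal]
3. n4.ok = false  [g.hot > 25]
4. n5.env = 22  [22]
5. n6.mk = true  [terminal]
6. n7.hot = 15  [terminal]
7. n5.pre = true  [true]
8. n5.fin = 13  [E.env * 2 - 31]
9. n8.env = false  [C.ok == true]
10. n8.lab = true  [E.pre == true]
11. n8.mk = -1  [-1]
12. n9.mk = true  [terminal]
13. n10.tag = "rr"  [terminal]
14. n11.live = 10  [terminal]
15. n8.fin = true  [c.live > 9]
16. n12.mk = false  [terminal]
17. n4.live = "vq"  ["vq"]
18. n4.val = false  [C.ok == true]
19. n2.lab = true  [C.val == false]
20. n2.pre = false  [C.val == true]
21. n2.env = true  [C.val == false]
22. n1.pre = true  [S.env == true]
23. n1.fin = 4  [4]
24. n0.lab = true  [E.pre == true]
25. n0.pre = true  [E.fin > 3]
26. n0.env = false  [E.pre == false]

false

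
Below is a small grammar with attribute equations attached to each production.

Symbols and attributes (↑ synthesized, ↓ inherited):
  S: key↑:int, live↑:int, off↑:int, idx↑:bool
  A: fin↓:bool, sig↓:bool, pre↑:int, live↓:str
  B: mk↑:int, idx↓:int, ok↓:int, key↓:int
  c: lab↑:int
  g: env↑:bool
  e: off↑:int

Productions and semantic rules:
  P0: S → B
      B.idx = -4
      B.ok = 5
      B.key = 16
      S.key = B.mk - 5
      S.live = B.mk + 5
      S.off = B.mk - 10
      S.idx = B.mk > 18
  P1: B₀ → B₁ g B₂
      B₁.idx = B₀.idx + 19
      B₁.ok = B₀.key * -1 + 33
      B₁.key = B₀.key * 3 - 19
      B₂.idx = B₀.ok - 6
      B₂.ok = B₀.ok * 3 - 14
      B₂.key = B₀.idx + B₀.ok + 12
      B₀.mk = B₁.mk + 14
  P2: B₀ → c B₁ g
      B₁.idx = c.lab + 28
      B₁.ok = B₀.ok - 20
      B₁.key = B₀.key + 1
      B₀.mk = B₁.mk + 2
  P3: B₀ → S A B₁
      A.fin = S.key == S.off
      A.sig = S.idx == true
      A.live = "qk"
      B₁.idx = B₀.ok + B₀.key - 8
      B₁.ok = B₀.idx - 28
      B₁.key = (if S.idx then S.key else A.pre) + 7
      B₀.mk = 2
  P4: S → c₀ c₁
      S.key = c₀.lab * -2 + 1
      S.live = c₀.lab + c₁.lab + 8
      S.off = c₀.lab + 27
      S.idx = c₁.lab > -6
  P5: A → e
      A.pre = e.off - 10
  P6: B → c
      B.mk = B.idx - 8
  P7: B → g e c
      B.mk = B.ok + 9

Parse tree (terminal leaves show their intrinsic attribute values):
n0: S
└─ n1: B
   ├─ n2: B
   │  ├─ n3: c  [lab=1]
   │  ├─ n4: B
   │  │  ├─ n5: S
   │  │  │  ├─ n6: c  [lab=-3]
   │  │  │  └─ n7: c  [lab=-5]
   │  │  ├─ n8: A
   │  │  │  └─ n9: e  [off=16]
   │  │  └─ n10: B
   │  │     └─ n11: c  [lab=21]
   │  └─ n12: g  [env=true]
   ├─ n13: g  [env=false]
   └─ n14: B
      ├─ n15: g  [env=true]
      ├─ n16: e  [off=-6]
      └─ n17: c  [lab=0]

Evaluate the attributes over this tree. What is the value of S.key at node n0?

13

1. n1.idx = -4  [-4]
2. n1.ok = 5  [5]
3. n1.key = 16  [16]
4. n2.idx = 15  [B₀.idx + 19]
5. n2.ok = 17  [B₀.key * -1 + 33]
6. n2.key = 29  [B₀.key * 3 - 19]
7. n3.lab = 1  [terminal]
8. n4.idx = 29  [c.lab + 28]
9. n4.ok = -3  [B₀.ok - 20]
10. n4.key = 30  [B₀.key + 1]
11. n6.lab = -3  [terminal]
12. n7.lab = -5  [terminal]
13. n5.key = 7  [c₀.lab * -2 + 1]
14. n5.live = 0  [c₀.lab + c₁.lab + 8]
15. n5.off = 24  [c₀.lab + 27]
16. n5.idx = true  [c₁.lab > -6]
17. n8.fin = false  [S.key == S.off]
18. n8.sig = true  [S.idx == true]
19. n8.live = "qk"  ["qk"]
20. n9.off = 16  [terminal]
21. n8.pre = 6  [e.off - 10]
22. n10.idx = 19  [B₀.ok + B₀.key - 8]
23. n10.ok = 1  [B₀.idx - 28]
24. n10.key = 14  [(if S.idx then S.key else A.pre) + 7]
25. n11.lab = 21  [terminal]
26. n10.mk = 11  [B.idx - 8]
27. n4.mk = 2  [2]
28. n12.env = true  [terminal]
29. n2.mk = 4  [B₁.mk + 2]
30. n13.env = false  [terminal]
31. n14.idx = -1  [B₀.ok - 6]
32. n14.ok = 1  [B₀.ok * 3 - 14]
33. n14.key = 13  [B₀.idx + B₀.ok + 12]
34. n15.env = true  [terminal]
35. n16.off = -6  [terminal]
36. n17.lab = 0  [terminal]
37. n14.mk = 10  [B.ok + 9]
38. n1.mk = 18  [B₁.mk + 14]
39. n0.key = 13  [B.mk - 5]
40. n0.live = 23  [B.mk + 5]
41. n0.off = 8  [B.mk - 10]
42. n0.idx = false  [B.mk > 18]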